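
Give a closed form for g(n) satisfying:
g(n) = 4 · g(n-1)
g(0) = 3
Pure geometric recurrence with ratio 4.
By induction g(n) = g(0) · (4)^n = 3 \cdot 4^{n}.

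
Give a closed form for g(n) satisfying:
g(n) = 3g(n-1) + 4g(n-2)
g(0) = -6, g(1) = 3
Characteristic equation: x² - 3x - 4 = 0, which factors as (x - (4))(x - (-1)) = 0.
Roots r₁ = 4, r₂ = -1 (distinct).
General solution: g(n) = A·(4)^n + B·(-1)^n.
From g(0) = -6: A + B = -6.
From g(1) = 3: 4A - B = 3.
Solving: A = - \frac{3}{5}, B = - \frac{27}{5}.
So g(n) = - \frac{27 \left(-1\right)^{n}}{5} - \frac{3 \cdot 4^{n}}{5}.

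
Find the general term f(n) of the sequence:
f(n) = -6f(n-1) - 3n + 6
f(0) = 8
First-order linear with linear forcing.
Homogeneous solution: f_h(n) = A·(-6)^n.
Try particular f_p(n) = pn + q. Substituting:
  pn + q = -6(p(n-1) + q) - 3n + 6.
Matching the n-coefficient: p = -6p - 3 ⇒ p = - \frac{3}{7}.
Matching constants: q = 6p - 6q + 6 ⇒ q = \frac{24}{49}.
General: f(n) = A·(-6)^n - \frac{3 n}{7} + \frac{24}{49}.
Apply f(0) = 8: A + \frac{24}{49} = 8 ⇒ A = \frac{368}{49}.
So f(n) = \frac{368 \left(-6\right)^{n}}{49} - \frac{3 n}{7} + \frac{24}{49}.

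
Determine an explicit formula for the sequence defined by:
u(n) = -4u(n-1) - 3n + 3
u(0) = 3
First-order linear with linear forcing.
Homogeneous solution: u_h(n) = A·(-4)^n.
Try particular u_p(n) = pn + q. Substituting:
  pn + q = -4(p(n-1) + q) - 3n + 3.
Matching the n-coefficient: p = -4p - 3 ⇒ p = - \frac{3}{5}.
Matching constants: q = 4p - 4q + 3 ⇒ q = \frac{3}{25}.
General: u(n) = A·(-4)^n - \frac{3 n}{5} + \frac{3}{25}.
Apply u(0) = 3: A + \frac{3}{25} = 3 ⇒ A = \frac{72}{25}.
So u(n) = \frac{72 \left(-4\right)^{n}}{25} - \frac{3 n}{5} + \frac{3}{25}.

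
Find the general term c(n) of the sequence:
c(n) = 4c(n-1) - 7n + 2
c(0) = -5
First-order linear with linear forcing.
Homogeneous solution: c_h(n) = A·(4)^n.
Try particular c_p(n) = pn + q. Substituting:
  pn + q = 4(p(n-1) + q) - 7n + 2.
Matching the n-coefficient: p = 4p - 7 ⇒ p = \frac{7}{3}.
Matching constants: q = -4p + 4q + 2 ⇒ q = \frac{22}{9}.
General: c(n) = A·(4)^n + \frac{7 n}{3} + \frac{22}{9}.
Apply c(0) = -5: A + \frac{22}{9} = -5 ⇒ A = - \frac{67}{9}.
So c(n) = - \frac{67 \cdot 4^{n}}{9} + \frac{7 n}{3} + \frac{22}{9}.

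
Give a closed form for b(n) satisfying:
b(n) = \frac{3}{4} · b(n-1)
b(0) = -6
Pure geometric recurrence with ratio \frac{3}{4}.
By induction b(n) = b(0) · (\frac{3}{4})^n = - 6 \left(\frac{3}{4}\right)^{n}.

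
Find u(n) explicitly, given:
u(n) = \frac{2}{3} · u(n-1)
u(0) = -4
Pure geometric recurrence with ratio \frac{2}{3}.
By induction u(n) = u(0) · (\frac{2}{3})^n = - 4 \left(\frac{2}{3}\right)^{n}.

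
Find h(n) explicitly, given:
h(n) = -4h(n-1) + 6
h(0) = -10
First-order linear non-homogeneous.
Homogeneous solution: h_h(n) = A·(-4)^n.
Try constant particular solution h_p = K: K = -4K + 6 ⇒ K = \frac{6}{5}.
General: h(n) = A·(-4)^n + \frac{6}{5}.
Apply h(0) = -10: A + \frac{6}{5} = -10 ⇒ A = - \frac{56}{5}.
So h(n) = \frac{6}{5} - \frac{56 \left(-4\right)^{n}}{5}.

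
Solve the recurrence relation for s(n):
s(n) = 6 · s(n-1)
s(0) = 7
Pure geometric recurrence with ratio 6.
By induction s(n) = s(0) · (6)^n = 7 \cdot 6^{n}.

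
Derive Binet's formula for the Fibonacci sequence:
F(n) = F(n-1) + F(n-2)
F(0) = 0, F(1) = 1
This is the Fibonacci sequence.
Characteristic equation: x² - x - 1 = 0; roots r₁ = \frac{1}{2} + \frac{\sqrt{5}}{2}, r₂ = \frac{1}{2} - \frac{\sqrt{5}}{2}.
General: F(n) = A·r₁^n + B·r₂^n. Solving with F(0)=0, F(1)=1 gives A = \frac{\sqrt{5}}{5}, B = - \frac{\sqrt{5}}{5}.
So F(n) = \frac{2^{- n} \sqrt{5} \left(- \left(1 - \sqrt{5}\right)^{n} + \left(1 + \sqrt{5}\right)^{n}\right)}{5}.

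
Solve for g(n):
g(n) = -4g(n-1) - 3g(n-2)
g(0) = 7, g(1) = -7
Characteristic equation: x² + 4x + 3 = 0, which factors as (x - (-3))(x - (-1)) = 0.
Roots r₁ = -3, r₂ = -1 (distinct).
General solution: g(n) = A·(-3)^n + B·(-1)^n.
From g(0) = 7: A + B = 7.
From g(1) = -7: -3A - B = -7.
Solving: A = 0, B = 7.
So g(n) = 7 \left(-1\right)^{n}.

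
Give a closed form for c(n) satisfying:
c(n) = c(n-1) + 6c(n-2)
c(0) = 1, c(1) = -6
Characteristic equation: x² - x - 6 = 0, which factors as (x - (-2))(x - (3)) = 0.
Roots r₁ = -2, r₂ = 3 (distinct).
General solution: c(n) = A·(-2)^n + B·(3)^n.
From c(0) = 1: A + B = 1.
From c(1) = -6: -2A + 3B = -6.
Solving: A = \frac{9}{5}, B = - \frac{4}{5}.
So c(n) = \frac{9 \left(-2\right)^{n}}{5} - \frac{4 \cdot 3^{n}}{5}.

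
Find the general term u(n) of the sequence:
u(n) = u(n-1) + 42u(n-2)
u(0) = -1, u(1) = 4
Characteristic equation: x² - x - 42 = 0, which factors as (x - (-6))(x - (7)) = 0.
Roots r₁ = -6, r₂ = 7 (distinct).
General solution: u(n) = A·(-6)^n + B·(7)^n.
From u(0) = -1: A + B = -1.
From u(1) = 4: -6A + 7B = 4.
Solving: A = - \frac{11}{13}, B = - \frac{2}{13}.
So u(n) = - \frac{11 \left(-6\right)^{n}}{13} - \frac{2 \cdot 7^{n}}{13}.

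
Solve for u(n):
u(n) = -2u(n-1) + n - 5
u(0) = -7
First-order linear with linear forcing.
Homogeneous solution: u_h(n) = A·(-2)^n.
Try particular u_p(n) = pn + q. Substituting:
  pn + q = -2(p(n-1) + q) + n - 5.
Matching the n-coefficient: p = -2p + 1 ⇒ p = \frac{1}{3}.
Matching constants: q = 2p - 2q - 5 ⇒ q = - \frac{13}{9}.
General: u(n) = A·(-2)^n + \frac{n}{3} - \frac{13}{9}.
Apply u(0) = -7: A - \frac{13}{9} = -7 ⇒ A = - \frac{50}{9}.
So u(n) = - \frac{50 \left(-2\right)^{n}}{9} + \frac{n}{3} - \frac{13}{9}.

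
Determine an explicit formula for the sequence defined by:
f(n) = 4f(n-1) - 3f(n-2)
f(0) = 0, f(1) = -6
Characteristic equation: x² - 4x + 3 = 0, which factors as (x - (1))(x - (3)) = 0.
Roots r₁ = 1, r₂ = 3 (distinct).
General solution: f(n) = A·(1)^n + B·(3)^n.
From f(0) = 0: A + B = 0.
From f(1) = -6: A + 3B = -6.
Solving: A = 3, B = -3.
So f(n) = 3 - 3 \cdot 3^{n}.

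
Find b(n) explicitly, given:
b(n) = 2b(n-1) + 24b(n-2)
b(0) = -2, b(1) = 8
Characteristic equation: x² - 2x - 24 = 0, which factors as (x - (6))(x - (-4)) = 0.
Roots r₁ = 6, r₂ = -4 (distinct).
General solution: b(n) = A·(6)^n + B·(-4)^n.
From b(0) = -2: A + B = -2.
From b(1) = 8: 6A - 4B = 8.
Solving: A = 0, B = -2.
So b(n) = - 2 \left(-4\right)^{n}.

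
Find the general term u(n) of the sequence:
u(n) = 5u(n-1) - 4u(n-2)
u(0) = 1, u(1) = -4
Characteristic equation: x² - 5x + 4 = 0, which factors as (x - (4))(x - (1)) = 0.
Roots r₁ = 4, r₂ = 1 (distinct).
General solution: u(n) = A·(4)^n + B·(1)^n.
From u(0) = 1: A + B = 1.
From u(1) = -4: 4A + B = -4.
Solving: A = - \frac{5}{3}, B = \frac{8}{3}.
So u(n) = \frac{8}{3} - \frac{5 \cdot 4^{n}}{3}.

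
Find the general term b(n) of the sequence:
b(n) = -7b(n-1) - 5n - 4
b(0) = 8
First-order linear with linear forcing.
Homogeneous solution: b_h(n) = A·(-7)^n.
Try particular b_p(n) = pn + q. Substituting:
  pn + q = -7(p(n-1) + q) - 5n - 4.
Matching the n-coefficient: p = -7p - 5 ⇒ p = - \frac{5}{8}.
Matching constants: q = 7p - 7q - 4 ⇒ q = - \frac{67}{64}.
General: b(n) = A·(-7)^n - \frac{5 n}{8} - \frac{67}{64}.
Apply b(0) = 8: A - \frac{67}{64} = 8 ⇒ A = \frac{579}{64}.
So b(n) = \frac{579 \left(-7\right)^{n}}{64} - \frac{5 n}{8} - \frac{67}{64}.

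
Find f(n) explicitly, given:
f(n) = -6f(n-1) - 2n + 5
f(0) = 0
First-order linear with linear forcing.
Homogeneous solution: f_h(n) = A·(-6)^n.
Try particular f_p(n) = pn + q. Substituting:
  pn + q = -6(p(n-1) + q) - 2n + 5.
Matching the n-coefficient: p = -6p - 2 ⇒ p = - \frac{2}{7}.
Matching constants: q = 6p - 6q + 5 ⇒ q = \frac{23}{49}.
General: f(n) = A·(-6)^n - \frac{2 n}{7} + \frac{23}{49}.
Apply f(0) = 0: A + \frac{23}{49} = 0 ⇒ A = - \frac{23}{49}.
So f(n) = - \frac{23 \left(-6\right)^{n}}{49} - \frac{2 n}{7} + \frac{23}{49}.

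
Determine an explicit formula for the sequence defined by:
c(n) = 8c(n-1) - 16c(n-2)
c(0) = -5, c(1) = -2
Characteristic equation: x² - 8x + 16 = 0, which is (x - (4))².
Repeated root r = 4.
General solution: c(n) = (A + Bn)·(4)^n.
From c(0) = -5: A = -5.
From c(1) = -2: (A + B)·(4) = -2 ⇒ B = \frac{9}{2}.
So c(n) = \left(\frac{9 n}{2} - 5\right) \cdot (4)^n.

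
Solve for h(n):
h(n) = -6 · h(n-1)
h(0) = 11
Pure geometric recurrence with ratio -6.
By induction h(n) = h(0) · (-6)^n = 11 \left(-6\right)^{n}.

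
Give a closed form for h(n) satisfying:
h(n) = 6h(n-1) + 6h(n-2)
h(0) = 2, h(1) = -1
Characteristic equation: x² - 6x - 6 = 0.
Discriminant Δ = (6)² + 4·(6) = 60.
Roots r₁,₂ = (6 ± √60)/2, so r₁ = 3 + \sqrt{15}, r₂ = 3 - \sqrt{15}.
General solution: h(n) = A·r₁^n + B·r₂^n.
From the initial conditions, A + B = 2 and r₁A + r₂B = -1.
Since r₁ - r₂ = √60: A = (-1 - (2)r₂)/√60 = 1 - \frac{7 \sqrt{15}}{30}, and B = 2 - A = \frac{7 \sqrt{15}}{30} + 1.
So h(n) = \left(1 - \frac{7 \sqrt{15}}{30}\right)\left(3 + \sqrt{15}\right)^n + \left(\frac{7 \sqrt{15}}{30} + 1\right)\left(3 - \sqrt{15}\right)^n.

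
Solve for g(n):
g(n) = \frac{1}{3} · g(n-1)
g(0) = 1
Pure geometric recurrence with ratio \frac{1}{3}.
By induction g(n) = g(0) · (\frac{1}{3})^n = \left(\frac{1}{3}\right)^{n}.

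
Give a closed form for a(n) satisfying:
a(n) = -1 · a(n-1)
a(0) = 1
Pure geometric recurrence with ratio -1.
By induction a(n) = a(0) · (-1)^n = \left(-1\right)^{n}.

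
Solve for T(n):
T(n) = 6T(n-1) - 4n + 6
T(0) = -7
First-order linear with linear forcing.
Homogeneous solution: T_h(n) = A·(6)^n.
Try particular T_p(n) = pn + q. Substituting:
  pn + q = 6(p(n-1) + q) - 4n + 6.
Matching the n-coefficient: p = 6p - 4 ⇒ p = \frac{4}{5}.
Matching constants: q = -6p + 6q + 6 ⇒ q = - \frac{6}{25}.
General: T(n) = A·(6)^n + \frac{4 n}{5} - \frac{6}{25}.
Apply T(0) = -7: A - \frac{6}{25} = -7 ⇒ A = - \frac{169}{25}.
So T(n) = - \frac{169 \cdot 6^{n}}{25} + \frac{4 n}{5} - \frac{6}{25}.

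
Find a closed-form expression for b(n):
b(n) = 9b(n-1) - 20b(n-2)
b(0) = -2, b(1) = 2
Characteristic equation: x² - 9x + 20 = 0, which factors as (x - (4))(x - (5)) = 0.
Roots r₁ = 4, r₂ = 5 (distinct).
General solution: b(n) = A·(4)^n + B·(5)^n.
From b(0) = -2: A + B = -2.
From b(1) = 2: 4A + 5B = 2.
Solving: A = -12, B = 10.
So b(n) = - 12 \cdot 4^{n} + 10 \cdot 5^{n}.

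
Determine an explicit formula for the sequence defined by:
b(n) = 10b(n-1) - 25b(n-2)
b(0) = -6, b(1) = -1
Characteristic equation: x² - 10x + 25 = 0, which is (x - (5))².
Repeated root r = 5.
General solution: b(n) = (A + Bn)·(5)^n.
From b(0) = -6: A = -6.
From b(1) = -1: (A + B)·(5) = -1 ⇒ B = \frac{29}{5}.
So b(n) = \left(\frac{29 n}{5} - 6\right) \cdot (5)^n.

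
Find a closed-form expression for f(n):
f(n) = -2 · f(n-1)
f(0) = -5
Pure geometric recurrence with ratio -2.
By induction f(n) = f(0) · (-2)^n = - 5 \left(-2\right)^{n}.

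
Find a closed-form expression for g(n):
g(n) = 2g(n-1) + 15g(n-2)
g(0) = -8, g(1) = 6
Characteristic equation: x² - 2x - 15 = 0, which factors as (x - (5))(x - (-3)) = 0.
Roots r₁ = 5, r₂ = -3 (distinct).
General solution: g(n) = A·(5)^n + B·(-3)^n.
From g(0) = -8: A + B = -8.
From g(1) = 6: 5A - 3B = 6.
Solving: A = - \frac{9}{4}, B = - \frac{23}{4}.
So g(n) = - \frac{23 \left(-3\right)^{n}}{4} - \frac{9 \cdot 5^{n}}{4}.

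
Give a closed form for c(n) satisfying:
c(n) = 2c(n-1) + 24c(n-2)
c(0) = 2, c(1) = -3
Characteristic equation: x² - 2x - 24 = 0, which factors as (x - (6))(x - (-4)) = 0.
Roots r₁ = 6, r₂ = -4 (distinct).
General solution: c(n) = A·(6)^n + B·(-4)^n.
From c(0) = 2: A + B = 2.
From c(1) = -3: 6A - 4B = -3.
Solving: A = \frac{1}{2}, B = \frac{3}{2}.
So c(n) = \frac{3 \left(-4\right)^{n}}{2} + \frac{6^{n}}{2}.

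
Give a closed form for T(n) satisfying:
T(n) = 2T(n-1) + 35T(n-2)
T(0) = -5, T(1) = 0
Characteristic equation: x² - 2x - 35 = 0, which factors as (x - (-5))(x - (7)) = 0.
Roots r₁ = -5, r₂ = 7 (distinct).
General solution: T(n) = A·(-5)^n + B·(7)^n.
From T(0) = -5: A + B = -5.
From T(1) = 0: -5A + 7B = 0.
Solving: A = - \frac{35}{12}, B = - \frac{25}{12}.
So T(n) = - \frac{35 \left(-5\right)^{n}}{12} - \frac{25 \cdot 7^{n}}{12}.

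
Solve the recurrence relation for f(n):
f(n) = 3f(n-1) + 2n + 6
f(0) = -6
First-order linear with linear forcing.
Homogeneous solution: f_h(n) = A·(3)^n.
Try particular f_p(n) = pn + q. Substituting:
  pn + q = 3(p(n-1) + q) + 2n + 6.
Matching the n-coefficient: p = 3p + 2 ⇒ p = -1.
Matching constants: q = -3p + 3q + 6 ⇒ q = - \frac{9}{2}.
General: f(n) = A·(3)^n - n - \frac{9}{2}.
Apply f(0) = -6: A - \frac{9}{2} = -6 ⇒ A = - \frac{3}{2}.
So f(n) = - \frac{3 \cdot 3^{n}}{2} - n - \frac{9}{2}.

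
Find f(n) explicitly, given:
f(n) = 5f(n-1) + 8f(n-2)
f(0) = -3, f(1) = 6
Characteristic equation: x² - 5x - 8 = 0.
Discriminant Δ = (5)² + 4·(8) = 57.
Roots r₁,₂ = (5 ± √57)/2, so r₁ = \frac{5}{2} + \frac{\sqrt{57}}{2}, r₂ = \frac{5}{2} - \frac{\sqrt{57}}{2}.
General solution: f(n) = A·r₁^n + B·r₂^n.
From the initial conditions, A + B = -3 and r₁A + r₂B = 6.
Since r₁ - r₂ = √57: A = (6 - (-3)r₂)/√57 = - \frac{3}{2} + \frac{9 \sqrt{57}}{38}, and B = -3 - A = - \frac{9 \sqrt{57}}{38} - \frac{3}{2}.
So f(n) = \left(- \frac{3}{2} + \frac{9 \sqrt{57}}{38}\right)\left(\frac{5}{2} + \frac{\sqrt{57}}{2}\right)^n + \left(- \frac{9 \sqrt{57}}{38} - \frac{3}{2}\right)\left(\frac{5}{2} - \frac{\sqrt{57}}{2}\right)^n.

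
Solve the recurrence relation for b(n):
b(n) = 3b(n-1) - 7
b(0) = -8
First-order linear non-homogeneous.
Homogeneous solution: b_h(n) = A·(3)^n.
Try constant particular solution b_p = K: K = 3K - 7 ⇒ K = \frac{7}{2}.
General: b(n) = A·(3)^n + \frac{7}{2}.
Apply b(0) = -8: A + \frac{7}{2} = -8 ⇒ A = - \frac{23}{2}.
So b(n) = \frac{7}{2} - \frac{23 \cdot 3^{n}}{2}.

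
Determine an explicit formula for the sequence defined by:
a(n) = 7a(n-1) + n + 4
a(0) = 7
First-order linear with linear forcing.
Homogeneous solution: a_h(n) = A·(7)^n.
Try particular a_p(n) = pn + q. Substituting:
  pn + q = 7(p(n-1) + q) + n + 4.
Matching the n-coefficient: p = 7p + 1 ⇒ p = - \frac{1}{6}.
Matching constants: q = -7p + 7q + 4 ⇒ q = - \frac{31}{36}.
General: a(n) = A·(7)^n - \frac{n}{6} - \frac{31}{36}.
Apply a(0) = 7: A - \frac{31}{36} = 7 ⇒ A = \frac{283}{36}.
So a(n) = \frac{283 \cdot 7^{n}}{36} - \frac{n}{6} - \frac{31}{36}.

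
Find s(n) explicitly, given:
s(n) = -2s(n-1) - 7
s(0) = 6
First-order linear non-homogeneous.
Homogeneous solution: s_h(n) = A·(-2)^n.
Try constant particular solution s_p = K: K = -2K - 7 ⇒ K = - \frac{7}{3}.
General: s(n) = A·(-2)^n - \frac{7}{3}.
Apply s(0) = 6: A - \frac{7}{3} = 6 ⇒ A = \frac{25}{3}.
So s(n) = \frac{25 \left(-2\right)^{n}}{3} - \frac{7}{3}.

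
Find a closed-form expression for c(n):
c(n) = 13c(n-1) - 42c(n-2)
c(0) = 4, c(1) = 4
Characteristic equation: x² - 13x + 42 = 0, which factors as (x - (7))(x - (6)) = 0.
Roots r₁ = 7, r₂ = 6 (distinct).
General solution: c(n) = A·(7)^n + B·(6)^n.
From c(0) = 4: A + B = 4.
From c(1) = 4: 7A + 6B = 4.
Solving: A = -20, B = 24.
So c(n) = 24 \cdot 6^{n} - 20 \cdot 7^{n}.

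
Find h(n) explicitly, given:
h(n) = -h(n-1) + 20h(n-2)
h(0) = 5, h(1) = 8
Characteristic equation: x² + x - 20 = 0, which factors as (x - (4))(x - (-5)) = 0.
Roots r₁ = 4, r₂ = -5 (distinct).
General solution: h(n) = A·(4)^n + B·(-5)^n.
From h(0) = 5: A + B = 5.
From h(1) = 8: 4A - 5B = 8.
Solving: A = \frac{11}{3}, B = \frac{4}{3}.
So h(n) = \frac{4 \left(-5\right)^{n}}{3} + \frac{11 \cdot 4^{n}}{3}.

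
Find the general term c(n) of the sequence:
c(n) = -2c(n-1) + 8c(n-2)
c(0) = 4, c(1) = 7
Characteristic equation: x² + 2x - 8 = 0, which factors as (x - (-4))(x - (2)) = 0.
Roots r₁ = -4, r₂ = 2 (distinct).
General solution: c(n) = A·(-4)^n + B·(2)^n.
From c(0) = 4: A + B = 4.
From c(1) = 7: -4A + 2B = 7.
Solving: A = \frac{1}{6}, B = \frac{23}{6}.
So c(n) = \frac{\left(-4\right)^{n}}{6} + \frac{23 \cdot 2^{n}}{6}.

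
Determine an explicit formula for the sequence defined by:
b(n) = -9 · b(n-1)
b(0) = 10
Pure geometric recurrence with ratio -9.
By induction b(n) = b(0) · (-9)^n = 10 \left(-9\right)^{n}.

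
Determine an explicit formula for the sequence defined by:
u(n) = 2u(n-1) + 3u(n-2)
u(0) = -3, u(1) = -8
Characteristic equation: x² - 2x - 3 = 0, which factors as (x - (3))(x - (-1)) = 0.
Roots r₁ = 3, r₂ = -1 (distinct).
General solution: u(n) = A·(3)^n + B·(-1)^n.
From u(0) = -3: A + B = -3.
From u(1) = -8: 3A - B = -8.
Solving: A = - \frac{11}{4}, B = - \frac{1}{4}.
So u(n) = - \frac{\left(-1\right)^{n}}{4} - \frac{11 \cdot 3^{n}}{4}.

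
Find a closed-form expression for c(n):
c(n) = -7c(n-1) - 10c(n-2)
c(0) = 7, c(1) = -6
Characteristic equation: x² + 7x + 10 = 0, which factors as (x - (-2))(x - (-5)) = 0.
Roots r₁ = -2, r₂ = -5 (distinct).
General solution: c(n) = A·(-2)^n + B·(-5)^n.
From c(0) = 7: A + B = 7.
From c(1) = -6: -2A - 5B = -6.
Solving: A = \frac{29}{3}, B = - \frac{8}{3}.
So c(n) = \frac{29 \left(-2\right)^{n}}{3} - \frac{8 \left(-5\right)^{n}}{3}.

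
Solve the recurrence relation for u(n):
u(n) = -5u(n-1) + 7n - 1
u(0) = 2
First-order linear with linear forcing.
Homogeneous solution: u_h(n) = A·(-5)^n.
Try particular u_p(n) = pn + q. Substituting:
  pn + q = -5(p(n-1) + q) + 7n - 1.
Matching the n-coefficient: p = -5p + 7 ⇒ p = \frac{7}{6}.
Matching constants: q = 5p - 5q - 1 ⇒ q = \frac{29}{36}.
General: u(n) = A·(-5)^n + \frac{7 n}{6} + \frac{29}{36}.
Apply u(0) = 2: A + \frac{29}{36} = 2 ⇒ A = \frac{43}{36}.
So u(n) = \frac{43 \left(-5\right)^{n}}{36} + \frac{7 n}{6} + \frac{29}{36}.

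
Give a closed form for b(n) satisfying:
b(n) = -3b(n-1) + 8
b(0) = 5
First-order linear non-homogeneous.
Homogeneous solution: b_h(n) = A·(-3)^n.
Try constant particular solution b_p = K: K = -3K + 8 ⇒ K = 2.
General: b(n) = A·(-3)^n + 2.
Apply b(0) = 5: A + 2 = 5 ⇒ A = 3.
So b(n) = 3 \left(-3\right)^{n} + 2.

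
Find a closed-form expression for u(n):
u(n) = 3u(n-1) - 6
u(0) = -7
First-order linear non-homogeneous.
Homogeneous solution: u_h(n) = A·(3)^n.
Try constant particular solution u_p = K: K = 3K - 6 ⇒ K = 3.
General: u(n) = A·(3)^n + 3.
Apply u(0) = -7: A + 3 = -7 ⇒ A = -10.
So u(n) = 3 - 10 \cdot 3^{n}.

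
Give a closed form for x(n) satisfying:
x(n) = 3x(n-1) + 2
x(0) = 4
First-order linear non-homogeneous.
Homogeneous solution: x_h(n) = A·(3)^n.
Try constant particular solution x_p = K: K = 3K + 2 ⇒ K = -1.
General: x(n) = A·(3)^n - 1.
Apply x(0) = 4: A - 1 = 4 ⇒ A = 5.
So x(n) = 5 \cdot 3^{n} - 1.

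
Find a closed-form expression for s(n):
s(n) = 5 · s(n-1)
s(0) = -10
Pure geometric recurrence with ratio 5.
By induction s(n) = s(0) · (5)^n = - 10 \cdot 5^{n}.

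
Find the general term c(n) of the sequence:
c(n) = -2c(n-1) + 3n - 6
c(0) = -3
First-order linear with linear forcing.
Homogeneous solution: c_h(n) = A·(-2)^n.
Try particular c_p(n) = pn + q. Substituting:
  pn + q = -2(p(n-1) + q) + 3n - 6.
Matching the n-coefficient: p = -2p + 3 ⇒ p = 1.
Matching constants: q = 2p - 2q - 6 ⇒ q = - \frac{4}{3}.
General: c(n) = A·(-2)^n + n - \frac{4}{3}.
Apply c(0) = -3: A - \frac{4}{3} = -3 ⇒ A = - \frac{5}{3}.
So c(n) = - \frac{5 \left(-2\right)^{n}}{3} + n - \frac{4}{3}.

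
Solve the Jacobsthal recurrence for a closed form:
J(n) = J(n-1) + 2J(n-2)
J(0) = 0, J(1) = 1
This is the Jacobsthal sequence.
Characteristic equation: x² - x - 2 = 0; roots r₁ = 2, r₂ = -1.
General: J(n) = A·r₁^n + B·r₂^n. Solving with J(0)=0, J(1)=1 gives A = \frac{1}{3}, B = - \frac{1}{3}.
So J(n) = - \frac{\left(-1\right)^{n}}{3} + \frac{2^{n}}{3}.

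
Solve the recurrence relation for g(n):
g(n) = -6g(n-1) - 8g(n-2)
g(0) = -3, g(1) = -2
Characteristic equation: x² + 6x + 8 = 0, which factors as (x - (-4))(x - (-2)) = 0.
Roots r₁ = -4, r₂ = -2 (distinct).
General solution: g(n) = A·(-4)^n + B·(-2)^n.
From g(0) = -3: A + B = -3.
From g(1) = -2: -4A - 2B = -2.
Solving: A = 4, B = -7.
So g(n) = - 7 \left(-2\right)^{n} + 4 \left(-4\right)^{n}.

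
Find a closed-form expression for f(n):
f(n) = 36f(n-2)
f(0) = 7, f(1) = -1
Characteristic equation: x² - 36 = 0, which factors as (x - (6))(x - (-6)) = 0.
Roots r₁ = 6, r₂ = -6 (distinct).
General solution: f(n) = A·(6)^n + B·(-6)^n.
From f(0) = 7: A + B = 7.
From f(1) = -1: 6A - 6B = -1.
Solving: A = \frac{41}{12}, B = \frac{43}{12}.
So f(n) = \frac{43 \left(-6\right)^{n}}{12} + \frac{41 \cdot 6^{n}}{12}.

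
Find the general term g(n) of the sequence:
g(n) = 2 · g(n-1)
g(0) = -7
Pure geometric recurrence with ratio 2.
By induction g(n) = g(0) · (2)^n = - 7 \cdot 2^{n}.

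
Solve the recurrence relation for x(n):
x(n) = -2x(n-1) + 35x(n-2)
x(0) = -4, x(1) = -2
Characteristic equation: x² + 2x - 35 = 0, which factors as (x - (5))(x - (-7)) = 0.
Roots r₁ = 5, r₂ = -7 (distinct).
General solution: x(n) = A·(5)^n + B·(-7)^n.
From x(0) = -4: A + B = -4.
From x(1) = -2: 5A - 7B = -2.
Solving: A = - \frac{5}{2}, B = - \frac{3}{2}.
So x(n) = - \frac{3 \left(-7\right)^{n}}{2} - \frac{5 \cdot 5^{n}}{2}.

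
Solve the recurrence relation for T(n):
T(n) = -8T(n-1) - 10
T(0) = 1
First-order linear non-homogeneous.
Homogeneous solution: T_h(n) = A·(-8)^n.
Try constant particular solution T_p = K: K = -8K - 10 ⇒ K = - \frac{10}{9}.
General: T(n) = A·(-8)^n - \frac{10}{9}.
Apply T(0) = 1: A - \frac{10}{9} = 1 ⇒ A = \frac{19}{9}.
So T(n) = \frac{19 \left(-8\right)^{n}}{9} - \frac{10}{9}.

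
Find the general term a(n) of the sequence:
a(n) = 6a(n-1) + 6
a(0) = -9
First-order linear non-homogeneous.
Homogeneous solution: a_h(n) = A·(6)^n.
Try constant particular solution a_p = K: K = 6K + 6 ⇒ K = - \frac{6}{5}.
General: a(n) = A·(6)^n - \frac{6}{5}.
Apply a(0) = -9: A - \frac{6}{5} = -9 ⇒ A = - \frac{39}{5}.
So a(n) = - \frac{39 \cdot 6^{n}}{5} - \frac{6}{5}.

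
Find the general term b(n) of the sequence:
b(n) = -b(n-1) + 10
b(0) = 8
First-order linear non-homogeneous.
Homogeneous solution: b_h(n) = A·(-1)^n.
Try constant particular solution b_p = K: K = -K + 10 ⇒ K = 5.
General: b(n) = A·(-1)^n + 5.
Apply b(0) = 8: A + 5 = 8 ⇒ A = 3.
So b(n) = 3 \left(-1\right)^{n} + 5.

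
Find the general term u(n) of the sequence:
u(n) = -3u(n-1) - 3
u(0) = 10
First-order linear non-homogeneous.
Homogeneous solution: u_h(n) = A·(-3)^n.
Try constant particular solution u_p = K: K = -3K - 3 ⇒ K = - \frac{3}{4}.
General: u(n) = A·(-3)^n - \frac{3}{4}.
Apply u(0) = 10: A - \frac{3}{4} = 10 ⇒ A = \frac{43}{4}.
So u(n) = \frac{43 \left(-3\right)^{n}}{4} - \frac{3}{4}.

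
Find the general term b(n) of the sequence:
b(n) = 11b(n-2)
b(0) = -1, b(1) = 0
Characteristic equation: x² - 11 = 0.
Discriminant Δ = (0)² + 4·(11) = 44.
Roots r₁,₂ = (0 ± √44)/2, so r₁ = \sqrt{11}, r₂ = - \sqrt{11}.
General solution: b(n) = A·r₁^n + B·r₂^n.
From the initial conditions, A + B = -1 and r₁A + r₂B = 0.
Since r₁ - r₂ = √44: A = (0 - (-1)r₂)/√44 = - \frac{1}{2}, and B = -1 - A = - \frac{1}{2}.
So b(n) = \left(- \frac{1}{2}\right)\left(\sqrt{11}\right)^n + \left(- \frac{1}{2}\right)\left(- \sqrt{11}\right)^n.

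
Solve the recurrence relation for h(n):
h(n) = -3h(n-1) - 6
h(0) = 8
First-order linear non-homogeneous.
Homogeneous solution: h_h(n) = A·(-3)^n.
Try constant particular solution h_p = K: K = -3K - 6 ⇒ K = - \frac{3}{2}.
General: h(n) = A·(-3)^n - \frac{3}{2}.
Apply h(0) = 8: A - \frac{3}{2} = 8 ⇒ A = \frac{19}{2}.
So h(n) = \frac{19 \left(-3\right)^{n}}{2} - \frac{3}{2}.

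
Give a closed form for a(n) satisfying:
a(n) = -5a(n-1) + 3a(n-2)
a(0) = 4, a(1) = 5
Characteristic equation: x² + 5x - 3 = 0.
Discriminant Δ = (-5)² + 4·(3) = 37.
Roots r₁,₂ = (-5 ± √37)/2, so r₁ = - \frac{5}{2} + \frac{\sqrt{37}}{2}, r₂ = - \frac{\sqrt{37}}{2} - \frac{5}{2}.
General solution: a(n) = A·r₁^n + B·r₂^n.
From the initial conditions, A + B = 4 and r₁A + r₂B = 5.
Since r₁ - r₂ = √37: A = (5 - (4)r₂)/√37 = 2 + \frac{15 \sqrt{37}}{37}, and B = 4 - A = 2 - \frac{15 \sqrt{37}}{37}.
So a(n) = \left(2 + \frac{15 \sqrt{37}}{37}\right)\left(- \frac{5}{2} + \frac{\sqrt{37}}{2}\right)^n + \left(2 - \frac{15 \sqrt{37}}{37}\right)\left(- \frac{\sqrt{37}}{2} - \frac{5}{2}\right)^n.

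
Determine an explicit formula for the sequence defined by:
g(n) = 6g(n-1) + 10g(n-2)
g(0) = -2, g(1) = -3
Characteristic equation: x² - 6x - 10 = 0.
Discriminant Δ = (6)² + 4·(10) = 76.
Roots r₁,₂ = (6 ± √76)/2, so r₁ = 3 + \sqrt{19}, r₂ = 3 - \sqrt{19}.
General solution: g(n) = A·r₁^n + B·r₂^n.
From the initial conditions, A + B = -2 and r₁A + r₂B = -3.
Since r₁ - r₂ = √76: A = (-3 - (-2)r₂)/√76 = -1 + \frac{3 \sqrt{19}}{38}, and B = -2 - A = -1 - \frac{3 \sqrt{19}}{38}.
So g(n) = \left(-1 + \frac{3 \sqrt{19}}{38}\right)\left(3 + \sqrt{19}\right)^n + \left(-1 - \frac{3 \sqrt{19}}{38}\right)\left(3 - \sqrt{19}\right)^n.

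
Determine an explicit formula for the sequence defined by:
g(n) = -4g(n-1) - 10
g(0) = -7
First-order linear non-homogeneous.
Homogeneous solution: g_h(n) = A·(-4)^n.
Try constant particular solution g_p = K: K = -4K - 10 ⇒ K = -2.
General: g(n) = A·(-4)^n - 2.
Apply g(0) = -7: A - 2 = -7 ⇒ A = -5.
So g(n) = - 5 \left(-4\right)^{n} - 2.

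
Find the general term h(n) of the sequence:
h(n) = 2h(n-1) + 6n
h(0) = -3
First-order linear with linear forcing.
Homogeneous solution: h_h(n) = A·(2)^n.
Try particular h_p(n) = pn + q. Substituting:
  pn + q = 2(p(n-1) + q) + 6n.
Matching the n-coefficient: p = 2p + 6 ⇒ p = -6.
Matching constants: q = -2p + 2q ⇒ q = -12.
General: h(n) = A·(2)^n - 6 n - 12.
Apply h(0) = -3: A - 12 = -3 ⇒ A = 9.
So h(n) = 9 \cdot 2^{n} - 6 n - 12.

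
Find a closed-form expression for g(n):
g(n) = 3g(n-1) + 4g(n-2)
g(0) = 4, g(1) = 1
Characteristic equation: x² - 3x - 4 = 0, which factors as (x - (4))(x - (-1)) = 0.
Roots r₁ = 4, r₂ = -1 (distinct).
General solution: g(n) = A·(4)^n + B·(-1)^n.
From g(0) = 4: A + B = 4.
From g(1) = 1: 4A - B = 1.
Solving: A = 1, B = 3.
So g(n) = 3 \left(-1\right)^{n} + 4^{n}.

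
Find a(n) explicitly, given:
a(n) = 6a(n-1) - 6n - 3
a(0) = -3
First-order linear with linear forcing.
Homogeneous solution: a_h(n) = A·(6)^n.
Try particular a_p(n) = pn + q. Substituting:
  pn + q = 6(p(n-1) + q) - 6n - 3.
Matching the n-coefficient: p = 6p - 6 ⇒ p = \frac{6}{5}.
Matching constants: q = -6p + 6q - 3 ⇒ q = \frac{51}{25}.
General: a(n) = A·(6)^n + \frac{6 n}{5} + \frac{51}{25}.
Apply a(0) = -3: A + \frac{51}{25} = -3 ⇒ A = - \frac{126}{25}.
So a(n) = - \frac{126 \cdot 6^{n}}{25} + \frac{6 n}{5} + \frac{51}{25}.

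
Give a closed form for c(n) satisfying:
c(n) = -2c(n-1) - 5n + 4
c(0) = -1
First-order linear with linear forcing.
Homogeneous solution: c_h(n) = A·(-2)^n.
Try particular c_p(n) = pn + q. Substituting:
  pn + q = -2(p(n-1) + q) - 5n + 4.
Matching the n-coefficient: p = -2p - 5 ⇒ p = - \frac{5}{3}.
Matching constants: q = 2p - 2q + 4 ⇒ q = \frac{2}{9}.
General: c(n) = A·(-2)^n - \frac{5 n}{3} + \frac{2}{9}.
Apply c(0) = -1: A + \frac{2}{9} = -1 ⇒ A = - \frac{11}{9}.
So c(n) = - \frac{11 \left(-2\right)^{n}}{9} - \frac{5 n}{3} + \frac{2}{9}.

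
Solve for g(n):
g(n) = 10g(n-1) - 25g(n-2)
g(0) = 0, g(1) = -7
Characteristic equation: x² - 10x + 25 = 0, which is (x - (5))².
Repeated root r = 5.
General solution: g(n) = (A + Bn)·(5)^n.
From g(0) = 0: A = 0.
From g(1) = -7: (A + B)·(5) = -7 ⇒ B = - \frac{7}{5}.
So g(n) = \left(- \frac{7 n}{5}\right) \cdot (5)^n.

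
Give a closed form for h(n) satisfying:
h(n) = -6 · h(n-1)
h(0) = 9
Pure geometric recurrence with ratio -6.
By induction h(n) = h(0) · (-6)^n = 9 \left(-6\right)^{n}.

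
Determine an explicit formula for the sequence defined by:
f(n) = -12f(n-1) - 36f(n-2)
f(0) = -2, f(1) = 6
Characteristic equation: x² + 12x + 36 = 0, which is (x - (-6))².
Repeated root r = -6.
General solution: f(n) = (A + Bn)·(-6)^n.
From f(0) = -2: A = -2.
From f(1) = 6: (A + B)·(-6) = 6 ⇒ B = 1.
So f(n) = \left(n - 2\right) \cdot (-6)^n.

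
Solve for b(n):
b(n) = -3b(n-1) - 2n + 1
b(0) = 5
First-order linear with linear forcing.
Homogeneous solution: b_h(n) = A·(-3)^n.
Try particular b_p(n) = pn + q. Substituting:
  pn + q = -3(p(n-1) + q) - 2n + 1.
Matching the n-coefficient: p = -3p - 2 ⇒ p = - \frac{1}{2}.
Matching constants: q = 3p - 3q + 1 ⇒ q = - \frac{1}{8}.
General: b(n) = A·(-3)^n - \frac{n}{2} - \frac{1}{8}.
Apply b(0) = 5: A - \frac{1}{8} = 5 ⇒ A = \frac{41}{8}.
So b(n) = \frac{41 \left(-3\right)^{n}}{8} - \frac{n}{2} - \frac{1}{8}.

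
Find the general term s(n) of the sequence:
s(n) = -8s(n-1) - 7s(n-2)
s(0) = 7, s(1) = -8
Characteristic equation: x² + 8x + 7 = 0, which factors as (x - (-7))(x - (-1)) = 0.
Roots r₁ = -7, r₂ = -1 (distinct).
General solution: s(n) = A·(-7)^n + B·(-1)^n.
From s(0) = 7: A + B = 7.
From s(1) = -8: -7A - B = -8.
Solving: A = \frac{1}{6}, B = \frac{41}{6}.
So s(n) = \frac{41 \left(-1\right)^{n}}{6} + \frac{\left(-7\right)^{n}}{6}.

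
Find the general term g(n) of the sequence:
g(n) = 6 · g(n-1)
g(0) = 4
Pure geometric recurrence with ratio 6.
By induction g(n) = g(0) · (6)^n = 4 \cdot 6^{n}.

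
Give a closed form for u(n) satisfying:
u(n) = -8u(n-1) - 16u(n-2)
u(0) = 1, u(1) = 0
Characteristic equation: x² + 8x + 16 = 0, which is (x - (-4))².
Repeated root r = -4.
General solution: u(n) = (A + Bn)·(-4)^n.
From u(0) = 1: A = 1.
From u(1) = 0: (A + B)·(-4) = 0 ⇒ B = -1.
So u(n) = \left(1 - n\right) \cdot (-4)^n.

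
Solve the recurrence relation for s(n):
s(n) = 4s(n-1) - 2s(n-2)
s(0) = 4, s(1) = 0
Characteristic equation: x² - 4x + 2 = 0.
Discriminant Δ = (4)² + 4·(-2) = 8.
Roots r₁,₂ = (4 ± √8)/2, so r₁ = \sqrt{2} + 2, r₂ = 2 - \sqrt{2}.
General solution: s(n) = A·r₁^n + B·r₂^n.
From the initial conditions, A + B = 4 and r₁A + r₂B = 0.
Since r₁ - r₂ = √8: A = (0 - (4)r₂)/√8 = 2 - 2 \sqrt{2}, and B = 4 - A = 2 + 2 \sqrt{2}.
So s(n) = \left(2 - 2 \sqrt{2}\right)\left(\sqrt{2} + 2\right)^n + \left(2 + 2 \sqrt{2}\right)\left(2 - \sqrt{2}\right)^n.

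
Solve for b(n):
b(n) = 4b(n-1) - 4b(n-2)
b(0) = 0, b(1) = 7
Characteristic equation: x² - 4x + 4 = 0, which is (x - (2))².
Repeated root r = 2.
General solution: b(n) = (A + Bn)·(2)^n.
From b(0) = 0: A = 0.
From b(1) = 7: (A + B)·(2) = 7 ⇒ B = \frac{7}{2}.
So b(n) = \left(\frac{7 n}{2}\right) \cdot (2)^n.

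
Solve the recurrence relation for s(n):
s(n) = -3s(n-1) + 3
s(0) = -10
First-order linear non-homogeneous.
Homogeneous solution: s_h(n) = A·(-3)^n.
Try constant particular solution s_p = K: K = -3K + 3 ⇒ K = \frac{3}{4}.
General: s(n) = A·(-3)^n + \frac{3}{4}.
Apply s(0) = -10: A + \frac{3}{4} = -10 ⇒ A = - \frac{43}{4}.
So s(n) = \frac{3}{4} - \frac{43 \left(-3\right)^{n}}{4}.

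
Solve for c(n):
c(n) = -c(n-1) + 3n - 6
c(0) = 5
First-order linear with linear forcing.
Homogeneous solution: c_h(n) = A·(-1)^n.
Try particular c_p(n) = pn + q. Substituting:
  pn + q = -(p(n-1) + q) + 3n - 6.
Matching the n-coefficient: p = -p + 3 ⇒ p = \frac{3}{2}.
Matching constants: q = p - q - 6 ⇒ q = - \frac{9}{4}.
General: c(n) = A·(-1)^n + \frac{3 n}{2} - \frac{9}{4}.
Apply c(0) = 5: A - \frac{9}{4} = 5 ⇒ A = \frac{29}{4}.
So c(n) = \frac{29 \left(-1\right)^{n}}{4} + \frac{3 n}{2} - \frac{9}{4}.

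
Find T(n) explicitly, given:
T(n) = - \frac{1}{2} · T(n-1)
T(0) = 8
Pure geometric recurrence with ratio - \frac{1}{2}.
By induction T(n) = T(0) · (- \frac{1}{2})^n = 8 \left(- \frac{1}{2}\right)^{n}.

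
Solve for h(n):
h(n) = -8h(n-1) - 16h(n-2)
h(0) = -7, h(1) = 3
Characteristic equation: x² + 8x + 16 = 0, which is (x - (-4))².
Repeated root r = -4.
General solution: h(n) = (A + Bn)·(-4)^n.
From h(0) = -7: A = -7.
From h(1) = 3: (A + B)·(-4) = 3 ⇒ B = \frac{25}{4}.
So h(n) = \left(\frac{25 n}{4} - 7\right) \cdot (-4)^n.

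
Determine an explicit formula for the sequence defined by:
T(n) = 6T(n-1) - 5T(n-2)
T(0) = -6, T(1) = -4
Characteristic equation: x² - 6x + 5 = 0, which factors as (x - (5))(x - (1)) = 0.
Roots r₁ = 5, r₂ = 1 (distinct).
General solution: T(n) = A·(5)^n + B·(1)^n.
From T(0) = -6: A + B = -6.
From T(1) = -4: 5A + B = -4.
Solving: A = \frac{1}{2}, B = - \frac{13}{2}.
So T(n) = \frac{5^{n}}{2} - \frac{13}{2}.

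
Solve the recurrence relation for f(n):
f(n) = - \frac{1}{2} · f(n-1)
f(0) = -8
Pure geometric recurrence with ratio - \frac{1}{2}.
By induction f(n) = f(0) · (- \frac{1}{2})^n = - 8 \left(- \frac{1}{2}\right)^{n}.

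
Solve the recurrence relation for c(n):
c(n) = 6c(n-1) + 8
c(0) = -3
First-order linear non-homogeneous.
Homogeneous solution: c_h(n) = A·(6)^n.
Try constant particular solution c_p = K: K = 6K + 8 ⇒ K = - \frac{8}{5}.
General: c(n) = A·(6)^n - \frac{8}{5}.
Apply c(0) = -3: A - \frac{8}{5} = -3 ⇒ A = - \frac{7}{5}.
So c(n) = - \frac{7 \cdot 6^{n}}{5} - \frac{8}{5}.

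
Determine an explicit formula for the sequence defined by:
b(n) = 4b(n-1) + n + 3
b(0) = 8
First-order linear with linear forcing.
Homogeneous solution: b_h(n) = A·(4)^n.
Try particular b_p(n) = pn + q. Substituting:
  pn + q = 4(p(n-1) + q) + n + 3.
Matching the n-coefficient: p = 4p + 1 ⇒ p = - \frac{1}{3}.
Matching constants: q = -4p + 4q + 3 ⇒ q = - \frac{13}{9}.
General: b(n) = A·(4)^n - \frac{n}{3} - \frac{13}{9}.
Apply b(0) = 8: A - \frac{13}{9} = 8 ⇒ A = \frac{85}{9}.
So b(n) = \frac{85 \cdot 4^{n}}{9} - \frac{n}{3} - \frac{13}{9}.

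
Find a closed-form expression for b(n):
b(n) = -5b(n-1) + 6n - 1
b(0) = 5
First-order linear with linear forcing.
Homogeneous solution: b_h(n) = A·(-5)^n.
Try particular b_p(n) = pn + q. Substituting:
  pn + q = -5(p(n-1) + q) + 6n - 1.
Matching the n-coefficient: p = -5p + 6 ⇒ p = 1.
Matching constants: q = 5p - 5q - 1 ⇒ q = \frac{2}{3}.
General: b(n) = A·(-5)^n + n + \frac{2}{3}.
Apply b(0) = 5: A + \frac{2}{3} = 5 ⇒ A = \frac{13}{3}.
So b(n) = \frac{13 \left(-5\right)^{n}}{3} + n + \frac{2}{3}.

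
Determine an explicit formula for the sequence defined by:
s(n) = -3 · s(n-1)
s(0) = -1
Pure geometric recurrence with ratio -3.
By induction s(n) = s(0) · (-3)^n = - \left(-3\right)^{n}.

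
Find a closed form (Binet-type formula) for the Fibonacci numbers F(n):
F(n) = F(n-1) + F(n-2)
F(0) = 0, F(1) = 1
This is the Fibonacci sequence.
Characteristic equation: x² - x - 1 = 0; roots r₁ = \frac{1}{2} + \frac{\sqrt{5}}{2}, r₂ = \frac{1}{2} - \frac{\sqrt{5}}{2}.
General: F(n) = A·r₁^n + B·r₂^n. Solving with F(0)=0, F(1)=1 gives A = \frac{\sqrt{5}}{5}, B = - \frac{\sqrt{5}}{5}.
So F(n) = \frac{2^{- n} \sqrt{5} \left(- \left(1 - \sqrt{5}\right)^{n} + \left(1 + \sqrt{5}\right)^{n}\right)}{5}.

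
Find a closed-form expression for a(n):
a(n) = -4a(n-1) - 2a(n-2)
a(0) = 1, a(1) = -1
Characteristic equation: x² + 4x + 2 = 0.
Discriminant Δ = (-4)² + 4·(-2) = 8.
Roots r₁,₂ = (-4 ± √8)/2, so r₁ = -2 + \sqrt{2}, r₂ = -2 - \sqrt{2}.
General solution: a(n) = A·r₁^n + B·r₂^n.
From the initial conditions, A + B = 1 and r₁A + r₂B = -1.
Since r₁ - r₂ = √8: A = (-1 - (1)r₂)/√8 = \frac{\sqrt{2}}{4} + \frac{1}{2}, and B = 1 - A = \frac{1}{2} - \frac{\sqrt{2}}{4}.
So a(n) = \left(\frac{\sqrt{2}}{4} + \frac{1}{2}\right)\left(-2 + \sqrt{2}\right)^n + \left(\frac{1}{2} - \frac{\sqrt{2}}{4}\right)\left(-2 - \sqrt{2}\right)^n.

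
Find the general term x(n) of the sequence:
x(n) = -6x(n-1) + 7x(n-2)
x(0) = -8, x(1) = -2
Characteristic equation: x² + 6x - 7 = 0, which factors as (x - (-7))(x - (1)) = 0.
Roots r₁ = -7, r₂ = 1 (distinct).
General solution: x(n) = A·(-7)^n + B·(1)^n.
From x(0) = -8: A + B = -8.
From x(1) = -2: -7A + B = -2.
Solving: A = - \frac{3}{4}, B = - \frac{29}{4}.
So x(n) = - \frac{3 \left(-7\right)^{n}}{4} - \frac{29}{4}.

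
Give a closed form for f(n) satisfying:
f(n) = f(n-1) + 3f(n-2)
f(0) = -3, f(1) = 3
Characteristic equation: x² - x - 3 = 0.
Discriminant Δ = (1)² + 4·(3) = 13.
Roots r₁,₂ = (1 ± √13)/2, so r₁ = \frac{1}{2} + \frac{\sqrt{13}}{2}, r₂ = \frac{1}{2} - \frac{\sqrt{13}}{2}.
General solution: f(n) = A·r₁^n + B·r₂^n.
From the initial conditions, A + B = -3 and r₁A + r₂B = 3.
Since r₁ - r₂ = √13: A = (3 - (-3)r₂)/√13 = - \frac{3}{2} + \frac{9 \sqrt{13}}{26}, and B = -3 - A = - \frac{3}{2} - \frac{9 \sqrt{13}}{26}.
So f(n) = \left(- \frac{3}{2} + \frac{9 \sqrt{13}}{26}\right)\left(\frac{1}{2} + \frac{\sqrt{13}}{2}\right)^n + \left(- \frac{3}{2} - \frac{9 \sqrt{13}}{26}\right)\left(\frac{1}{2} - \frac{\sqrt{13}}{2}\right)^n.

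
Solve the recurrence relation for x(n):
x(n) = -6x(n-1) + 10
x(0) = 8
First-order linear non-homogeneous.
Homogeneous solution: x_h(n) = A·(-6)^n.
Try constant particular solution x_p = K: K = -6K + 10 ⇒ K = \frac{10}{7}.
General: x(n) = A·(-6)^n + \frac{10}{7}.
Apply x(0) = 8: A + \frac{10}{7} = 8 ⇒ A = \frac{46}{7}.
So x(n) = \frac{46 \left(-6\right)^{n}}{7} + \frac{10}{7}.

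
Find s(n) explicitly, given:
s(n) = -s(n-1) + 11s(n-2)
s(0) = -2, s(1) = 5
Characteristic equation: x² + x - 11 = 0.
Discriminant Δ = (-1)² + 4·(11) = 45.
Roots r₁,₂ = (-1 ± √45)/2, so r₁ = - \frac{1}{2} + \frac{3 \sqrt{5}}{2}, r₂ = - \frac{3 \sqrt{5}}{2} - \frac{1}{2}.
General solution: s(n) = A·r₁^n + B·r₂^n.
From the initial conditions, A + B = -2 and r₁A + r₂B = 5.
Since r₁ - r₂ = √45: A = (5 - (-2)r₂)/√45 = -1 + \frac{4 \sqrt{5}}{15}, and B = -2 - A = -1 - \frac{4 \sqrt{5}}{15}.
So s(n) = \left(-1 + \frac{4 \sqrt{5}}{15}\right)\left(- \frac{1}{2} + \frac{3 \sqrt{5}}{2}\right)^n + \left(-1 - \frac{4 \sqrt{5}}{15}\right)\left(- \frac{3 \sqrt{5}}{2} - \frac{1}{2}\right)^n.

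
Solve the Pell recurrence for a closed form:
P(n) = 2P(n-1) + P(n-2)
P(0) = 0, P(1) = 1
This is the Pell sequence.
Characteristic equation: x² - 2x - 1 = 0; roots r₁ = 1 + \sqrt{2}, r₂ = 1 - \sqrt{2}.
General: P(n) = A·r₁^n + B·r₂^n. Solving with P(0)=0, P(1)=1 gives A = \frac{\sqrt{2}}{4}, B = - \frac{\sqrt{2}}{4}.
So P(n) = \frac{\sqrt{2} \left(- \left(1 - \sqrt{2}\right)^{n} + \left(1 + \sqrt{2}\right)^{n}\right)}{4}.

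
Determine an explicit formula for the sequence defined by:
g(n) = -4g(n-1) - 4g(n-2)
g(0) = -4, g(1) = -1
Characteristic equation: x² + 4x + 4 = 0, which is (x - (-2))².
Repeated root r = -2.
General solution: g(n) = (A + Bn)·(-2)^n.
From g(0) = -4: A = -4.
From g(1) = -1: (A + B)·(-2) = -1 ⇒ B = \frac{9}{2}.
So g(n) = \left(\frac{9 n}{2} - 4\right) \cdot (-2)^n.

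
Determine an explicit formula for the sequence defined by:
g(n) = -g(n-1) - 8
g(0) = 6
First-order linear non-homogeneous.
Homogeneous solution: g_h(n) = A·(-1)^n.
Try constant particular solution g_p = K: K = -K - 8 ⇒ K = -4.
General: g(n) = A·(-1)^n - 4.
Apply g(0) = 6: A - 4 = 6 ⇒ A = 10.
So g(n) = 10 \left(-1\right)^{n} - 4.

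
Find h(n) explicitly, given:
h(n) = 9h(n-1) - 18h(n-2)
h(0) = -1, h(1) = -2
Characteristic equation: x² - 9x + 18 = 0, which factors as (x - (6))(x - (3)) = 0.
Roots r₁ = 6, r₂ = 3 (distinct).
General solution: h(n) = A·(6)^n + B·(3)^n.
From h(0) = -1: A + B = -1.
From h(1) = -2: 6A + 3B = -2.
Solving: A = \frac{1}{3}, B = - \frac{4}{3}.
So h(n) = - \frac{4 \cdot 3^{n}}{3} + \frac{6^{n}}{3}.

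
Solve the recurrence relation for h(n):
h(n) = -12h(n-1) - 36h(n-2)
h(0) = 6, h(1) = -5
Characteristic equation: x² + 12x + 36 = 0, which is (x - (-6))².
Repeated root r = -6.
General solution: h(n) = (A + Bn)·(-6)^n.
From h(0) = 6: A = 6.
From h(1) = -5: (A + B)·(-6) = -5 ⇒ B = - \frac{31}{6}.
So h(n) = \left(6 - \frac{31 n}{6}\right) \cdot (-6)^n.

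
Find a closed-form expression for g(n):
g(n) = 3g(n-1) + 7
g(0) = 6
First-order linear non-homogeneous.
Homogeneous solution: g_h(n) = A·(3)^n.
Try constant particular solution g_p = K: K = 3K + 7 ⇒ K = - \frac{7}{2}.
General: g(n) = A·(3)^n - \frac{7}{2}.
Apply g(0) = 6: A - \frac{7}{2} = 6 ⇒ A = \frac{19}{2}.
So g(n) = \frac{19 \cdot 3^{n}}{2} - \frac{7}{2}.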